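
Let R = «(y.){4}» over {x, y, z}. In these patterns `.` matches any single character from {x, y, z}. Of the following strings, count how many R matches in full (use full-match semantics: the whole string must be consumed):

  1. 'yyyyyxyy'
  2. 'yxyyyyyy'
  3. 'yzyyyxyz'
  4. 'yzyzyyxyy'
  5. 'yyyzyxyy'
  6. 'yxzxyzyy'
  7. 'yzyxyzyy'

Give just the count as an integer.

5

1 → match
2 → match
3 → match
4 → no match
5 → match
6 → no match
7 → match
Total matched: 5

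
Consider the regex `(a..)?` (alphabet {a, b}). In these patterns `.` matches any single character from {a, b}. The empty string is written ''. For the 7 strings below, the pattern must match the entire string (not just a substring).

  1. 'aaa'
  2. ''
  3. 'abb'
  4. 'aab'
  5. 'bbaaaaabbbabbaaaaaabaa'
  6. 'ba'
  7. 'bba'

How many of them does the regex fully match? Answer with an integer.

1 → match
2 → match
3 → match
4 → match
5 → no match
6 → no match
7 → no match
Total matched: 4

4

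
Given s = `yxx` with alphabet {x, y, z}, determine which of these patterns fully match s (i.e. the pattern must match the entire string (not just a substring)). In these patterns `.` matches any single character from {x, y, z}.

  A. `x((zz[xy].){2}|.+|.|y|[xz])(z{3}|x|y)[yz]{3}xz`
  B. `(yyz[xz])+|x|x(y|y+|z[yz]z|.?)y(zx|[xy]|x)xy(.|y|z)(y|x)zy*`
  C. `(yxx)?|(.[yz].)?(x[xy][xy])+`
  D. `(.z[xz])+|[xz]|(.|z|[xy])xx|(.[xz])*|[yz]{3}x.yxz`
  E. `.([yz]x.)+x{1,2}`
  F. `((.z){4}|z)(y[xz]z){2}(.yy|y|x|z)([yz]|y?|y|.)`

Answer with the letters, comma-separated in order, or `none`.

A → no match — must start with `x`
B → no match
C → match
D → match
E → no match
F → no match

C, D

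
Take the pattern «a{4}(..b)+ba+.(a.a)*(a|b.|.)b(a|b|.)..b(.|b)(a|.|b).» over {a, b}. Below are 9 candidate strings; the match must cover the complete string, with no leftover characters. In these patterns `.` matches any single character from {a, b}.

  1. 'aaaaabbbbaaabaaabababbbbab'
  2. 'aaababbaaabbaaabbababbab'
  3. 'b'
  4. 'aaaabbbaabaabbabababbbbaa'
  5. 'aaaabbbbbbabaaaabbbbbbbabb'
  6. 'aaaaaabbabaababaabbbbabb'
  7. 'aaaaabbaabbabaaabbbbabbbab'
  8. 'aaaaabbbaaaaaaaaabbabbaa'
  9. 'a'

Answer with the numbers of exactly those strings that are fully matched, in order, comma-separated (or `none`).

1 → no match
2 → no match
3 → no match — must start with 'a'
4 → match
5 → no match
6 → no match
7 → match
8 → no match
9 → no match

4, 7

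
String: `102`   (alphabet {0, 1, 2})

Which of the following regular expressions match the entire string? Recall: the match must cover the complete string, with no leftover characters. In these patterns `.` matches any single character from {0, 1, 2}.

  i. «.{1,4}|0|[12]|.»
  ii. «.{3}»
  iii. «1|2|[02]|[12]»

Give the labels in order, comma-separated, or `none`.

i → match
ii → match
iii → no match

i, ii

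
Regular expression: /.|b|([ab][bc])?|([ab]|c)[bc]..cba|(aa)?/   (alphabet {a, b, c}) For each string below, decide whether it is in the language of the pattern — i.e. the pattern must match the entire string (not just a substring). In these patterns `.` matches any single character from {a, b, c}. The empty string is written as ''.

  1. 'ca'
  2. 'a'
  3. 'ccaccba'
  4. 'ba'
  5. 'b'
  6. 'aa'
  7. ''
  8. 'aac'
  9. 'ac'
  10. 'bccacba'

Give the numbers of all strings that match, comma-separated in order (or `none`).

1 → no match
2 → match
3 → match
4 → no match
5 → match
6 → match
7 → match
8 → no match
9 → match
10 → match

2, 3, 5, 6, 7, 9, 10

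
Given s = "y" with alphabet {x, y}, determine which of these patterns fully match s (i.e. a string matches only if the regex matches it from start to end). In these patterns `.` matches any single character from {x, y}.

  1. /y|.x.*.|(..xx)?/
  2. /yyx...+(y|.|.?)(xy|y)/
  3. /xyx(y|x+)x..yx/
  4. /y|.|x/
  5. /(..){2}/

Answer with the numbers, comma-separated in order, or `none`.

1, 4

1 → match
2 → no match — must start with "yyx"
3 → no match — must start with "xyx"
4 → match
5 → no match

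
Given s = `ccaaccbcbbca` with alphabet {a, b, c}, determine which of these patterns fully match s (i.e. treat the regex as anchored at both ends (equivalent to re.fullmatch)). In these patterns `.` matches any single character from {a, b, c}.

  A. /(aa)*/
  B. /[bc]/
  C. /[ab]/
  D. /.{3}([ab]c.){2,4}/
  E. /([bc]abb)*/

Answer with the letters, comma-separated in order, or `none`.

A → no match
B → no match
C → no match
D → match
E → no match

D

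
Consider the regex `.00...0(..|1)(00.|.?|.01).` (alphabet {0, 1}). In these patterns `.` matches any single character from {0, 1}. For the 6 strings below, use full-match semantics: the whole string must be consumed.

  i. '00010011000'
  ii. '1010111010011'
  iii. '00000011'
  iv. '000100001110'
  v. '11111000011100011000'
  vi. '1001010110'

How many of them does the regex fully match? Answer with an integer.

1

i. '00010011000' → no match
ii → no match
iii. '00000011' → no match
iv. '000100001110' → no match
v → no match
vi. '1001010110' → match
Total matched: 1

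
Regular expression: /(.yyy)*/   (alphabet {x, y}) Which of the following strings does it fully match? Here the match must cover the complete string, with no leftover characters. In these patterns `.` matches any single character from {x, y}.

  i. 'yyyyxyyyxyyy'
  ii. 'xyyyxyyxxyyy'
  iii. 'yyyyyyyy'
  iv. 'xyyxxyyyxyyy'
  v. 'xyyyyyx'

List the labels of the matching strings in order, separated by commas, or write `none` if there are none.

i. 'yyyyxyyyxyyy' → match
ii. 'xyyyxyyxxyyy' → no match
iii. 'yyyyyyyy' → match
iv. 'xyyxxyyyxyyy' → no match
v. 'xyyyyyx' → no match

i, iii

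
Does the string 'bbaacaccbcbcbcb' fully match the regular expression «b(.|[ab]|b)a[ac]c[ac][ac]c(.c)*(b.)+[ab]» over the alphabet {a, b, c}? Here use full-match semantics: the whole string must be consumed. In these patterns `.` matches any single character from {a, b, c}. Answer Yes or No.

Yes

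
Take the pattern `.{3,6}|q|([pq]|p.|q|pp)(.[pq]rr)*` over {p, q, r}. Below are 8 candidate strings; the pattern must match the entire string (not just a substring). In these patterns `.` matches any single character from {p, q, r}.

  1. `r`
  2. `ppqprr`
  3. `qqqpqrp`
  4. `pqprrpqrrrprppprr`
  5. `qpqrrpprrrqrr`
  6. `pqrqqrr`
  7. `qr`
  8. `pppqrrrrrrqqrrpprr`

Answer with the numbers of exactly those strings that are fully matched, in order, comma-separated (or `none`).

1 → no match
2 → match
3 → no match
4 → no match
5 → match
6 → no match
7 → no match
8 → no match

2, 5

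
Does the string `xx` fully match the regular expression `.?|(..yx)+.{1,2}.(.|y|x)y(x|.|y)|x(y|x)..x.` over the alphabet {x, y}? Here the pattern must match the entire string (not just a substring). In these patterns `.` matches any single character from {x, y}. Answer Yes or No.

No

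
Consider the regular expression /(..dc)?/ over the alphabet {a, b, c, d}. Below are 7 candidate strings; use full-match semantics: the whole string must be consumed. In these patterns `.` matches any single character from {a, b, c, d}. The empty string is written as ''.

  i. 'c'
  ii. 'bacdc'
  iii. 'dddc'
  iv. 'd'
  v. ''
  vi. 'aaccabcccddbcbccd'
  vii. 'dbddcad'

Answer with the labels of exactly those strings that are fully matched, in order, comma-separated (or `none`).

iii, v

i. 'c' → no match
ii. 'bacdc' → no match
iii. 'dddc' → match
iv. 'd' → no match
v. '' → match
vi → no match
vii. 'dbddcad' → no match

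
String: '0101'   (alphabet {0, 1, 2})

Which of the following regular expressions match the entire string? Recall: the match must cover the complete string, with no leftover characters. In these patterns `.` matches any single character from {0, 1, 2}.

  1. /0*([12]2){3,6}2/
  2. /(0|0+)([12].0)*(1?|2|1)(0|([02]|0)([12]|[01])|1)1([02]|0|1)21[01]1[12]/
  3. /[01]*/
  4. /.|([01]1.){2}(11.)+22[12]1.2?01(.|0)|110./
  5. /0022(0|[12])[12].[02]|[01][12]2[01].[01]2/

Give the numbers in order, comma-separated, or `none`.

1 → no match — must end with '22'
2 → no match
3 → match
4 → no match
5 → no match

3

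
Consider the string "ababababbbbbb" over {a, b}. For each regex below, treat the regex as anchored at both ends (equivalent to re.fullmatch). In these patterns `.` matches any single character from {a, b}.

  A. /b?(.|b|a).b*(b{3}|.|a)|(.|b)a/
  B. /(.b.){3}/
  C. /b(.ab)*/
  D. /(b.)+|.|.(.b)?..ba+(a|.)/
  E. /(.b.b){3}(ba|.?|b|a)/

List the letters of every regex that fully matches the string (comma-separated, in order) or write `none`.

E

A → no match
B → no match
C → no match — must start with "b"
D → no match
E → match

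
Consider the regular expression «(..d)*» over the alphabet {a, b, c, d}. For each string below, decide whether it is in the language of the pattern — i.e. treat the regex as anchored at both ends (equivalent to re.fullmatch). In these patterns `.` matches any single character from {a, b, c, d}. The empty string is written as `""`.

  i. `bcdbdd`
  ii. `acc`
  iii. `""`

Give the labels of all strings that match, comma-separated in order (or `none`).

i, iii

i → match
ii → no match
iii → match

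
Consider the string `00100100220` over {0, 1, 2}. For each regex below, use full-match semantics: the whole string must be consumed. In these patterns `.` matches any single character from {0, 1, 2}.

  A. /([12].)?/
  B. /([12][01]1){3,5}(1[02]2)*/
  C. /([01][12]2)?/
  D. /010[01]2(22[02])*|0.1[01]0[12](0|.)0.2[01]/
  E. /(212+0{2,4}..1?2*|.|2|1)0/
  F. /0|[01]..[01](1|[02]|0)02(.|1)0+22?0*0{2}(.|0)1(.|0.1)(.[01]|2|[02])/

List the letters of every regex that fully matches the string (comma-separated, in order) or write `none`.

A → no match
B → no match
C → no match
D → match
E → no match
F → no match

D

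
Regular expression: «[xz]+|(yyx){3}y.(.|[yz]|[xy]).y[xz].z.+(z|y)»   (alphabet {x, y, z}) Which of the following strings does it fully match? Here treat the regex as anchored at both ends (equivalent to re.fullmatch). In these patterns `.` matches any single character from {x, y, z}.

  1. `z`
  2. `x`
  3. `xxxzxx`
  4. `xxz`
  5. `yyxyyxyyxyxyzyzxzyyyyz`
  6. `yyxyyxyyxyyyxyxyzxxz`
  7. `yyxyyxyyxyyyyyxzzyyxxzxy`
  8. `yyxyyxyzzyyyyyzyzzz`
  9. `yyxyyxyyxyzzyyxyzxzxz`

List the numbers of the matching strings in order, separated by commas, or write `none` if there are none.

1, 2, 3, 4, 5, 6, 7, 9

1 → match
2 → match
3 → match
4 → match
5 → match
6 → match
7 → match
8 → no match
9 → match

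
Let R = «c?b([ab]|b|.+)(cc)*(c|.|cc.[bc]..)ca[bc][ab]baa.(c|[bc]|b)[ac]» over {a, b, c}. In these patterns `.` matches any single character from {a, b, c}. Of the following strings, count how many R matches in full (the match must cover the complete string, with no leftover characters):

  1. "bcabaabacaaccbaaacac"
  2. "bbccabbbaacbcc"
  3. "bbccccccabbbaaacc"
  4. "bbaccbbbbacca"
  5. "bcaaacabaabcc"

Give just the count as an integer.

1

1 → no match
2 → no match
3 → match
4 → no match
5 → no match
Total matched: 1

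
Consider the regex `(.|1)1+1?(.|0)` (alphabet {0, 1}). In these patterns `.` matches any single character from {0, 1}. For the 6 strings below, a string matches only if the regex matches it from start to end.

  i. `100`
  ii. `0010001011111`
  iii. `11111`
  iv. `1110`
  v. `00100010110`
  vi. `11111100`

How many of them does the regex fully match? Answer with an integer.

2

i → no match
ii → no match
iii → match
iv → match
v → no match
vi → no match
Total matched: 2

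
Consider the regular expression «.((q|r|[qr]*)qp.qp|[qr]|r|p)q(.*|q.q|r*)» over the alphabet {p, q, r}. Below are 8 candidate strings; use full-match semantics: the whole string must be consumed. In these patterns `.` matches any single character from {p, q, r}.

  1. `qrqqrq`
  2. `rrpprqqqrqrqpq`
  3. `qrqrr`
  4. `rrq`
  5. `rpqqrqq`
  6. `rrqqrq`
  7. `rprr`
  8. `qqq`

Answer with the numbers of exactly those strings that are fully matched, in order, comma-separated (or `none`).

1. `qrqqrq` → match
2 → no match
3. `qrqrr` → match
4. `rrq` → match
5. `rpqqrqq` → match
6. `rrqqrq` → match
7. `rprr` → no match
8. `qqq` → match

1, 3, 4, 5, 6, 8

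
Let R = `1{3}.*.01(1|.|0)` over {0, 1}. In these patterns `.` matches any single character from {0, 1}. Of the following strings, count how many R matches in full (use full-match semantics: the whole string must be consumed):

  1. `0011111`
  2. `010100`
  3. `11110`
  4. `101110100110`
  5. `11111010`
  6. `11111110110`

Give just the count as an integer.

1 → no match — must start with `1`
2 → no match — must start with `1`
3 → no match
4 → no match
5 → match
6 → no match
Total matched: 1

1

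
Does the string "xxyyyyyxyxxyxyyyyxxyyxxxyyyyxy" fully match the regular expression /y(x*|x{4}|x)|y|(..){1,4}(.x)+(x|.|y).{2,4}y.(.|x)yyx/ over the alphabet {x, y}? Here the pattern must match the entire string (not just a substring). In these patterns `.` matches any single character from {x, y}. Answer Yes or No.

No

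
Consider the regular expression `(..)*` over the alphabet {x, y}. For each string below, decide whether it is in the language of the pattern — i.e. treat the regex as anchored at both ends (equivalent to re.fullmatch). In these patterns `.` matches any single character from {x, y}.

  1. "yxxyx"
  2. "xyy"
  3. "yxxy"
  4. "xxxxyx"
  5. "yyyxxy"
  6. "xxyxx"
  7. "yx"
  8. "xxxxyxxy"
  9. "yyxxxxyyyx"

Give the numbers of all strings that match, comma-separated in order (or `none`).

3, 4, 5, 7, 8, 9

1 → no match
2 → no match
3 → match
4 → match
5 → match
6 → no match
7 → match
8 → match
9 → match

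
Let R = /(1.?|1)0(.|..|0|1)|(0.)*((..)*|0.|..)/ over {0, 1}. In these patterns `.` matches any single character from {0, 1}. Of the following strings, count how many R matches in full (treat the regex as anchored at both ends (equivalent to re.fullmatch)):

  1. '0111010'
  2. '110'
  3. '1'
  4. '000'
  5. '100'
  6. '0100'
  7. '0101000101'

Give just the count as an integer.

3

1 → no match
2 → no match
3 → no match
4 → no match
5 → match
6 → match
7 → match
Total matched: 3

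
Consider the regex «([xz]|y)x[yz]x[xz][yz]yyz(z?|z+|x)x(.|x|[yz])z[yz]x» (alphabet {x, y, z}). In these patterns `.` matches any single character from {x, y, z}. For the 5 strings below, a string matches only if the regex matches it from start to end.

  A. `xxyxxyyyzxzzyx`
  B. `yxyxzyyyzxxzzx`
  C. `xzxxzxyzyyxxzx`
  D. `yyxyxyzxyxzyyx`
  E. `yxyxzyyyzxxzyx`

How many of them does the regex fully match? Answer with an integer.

A → match
B → match
C → no match
D → no match
E → match
Total matched: 3

3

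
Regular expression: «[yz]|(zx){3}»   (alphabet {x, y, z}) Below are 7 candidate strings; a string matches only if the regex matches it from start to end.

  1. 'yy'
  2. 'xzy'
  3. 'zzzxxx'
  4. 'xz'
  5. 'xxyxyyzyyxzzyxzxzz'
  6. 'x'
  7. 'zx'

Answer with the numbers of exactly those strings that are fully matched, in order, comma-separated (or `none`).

1 → no match
2 → no match
3 → no match
4 → no match
5 → no match
6 → no match
7 → no match

none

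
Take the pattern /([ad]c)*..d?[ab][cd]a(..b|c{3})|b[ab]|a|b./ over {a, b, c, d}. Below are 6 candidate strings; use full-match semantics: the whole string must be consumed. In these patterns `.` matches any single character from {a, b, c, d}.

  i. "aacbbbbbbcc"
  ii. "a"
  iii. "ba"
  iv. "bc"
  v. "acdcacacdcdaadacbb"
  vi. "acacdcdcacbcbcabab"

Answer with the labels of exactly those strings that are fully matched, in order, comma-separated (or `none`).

i → no match
ii → match
iii → match
iv → match
v → match
vi → match

ii, iii, iv, v, vi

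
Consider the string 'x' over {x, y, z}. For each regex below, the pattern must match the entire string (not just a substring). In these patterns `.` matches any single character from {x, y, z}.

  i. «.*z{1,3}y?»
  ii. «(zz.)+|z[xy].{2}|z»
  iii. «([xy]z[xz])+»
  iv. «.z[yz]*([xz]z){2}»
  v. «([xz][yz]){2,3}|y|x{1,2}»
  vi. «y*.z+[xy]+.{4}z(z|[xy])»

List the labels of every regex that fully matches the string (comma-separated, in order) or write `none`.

i → no match
ii → no match
iii → no match
iv → no match — must end with 'z'
v → match
vi → no match

v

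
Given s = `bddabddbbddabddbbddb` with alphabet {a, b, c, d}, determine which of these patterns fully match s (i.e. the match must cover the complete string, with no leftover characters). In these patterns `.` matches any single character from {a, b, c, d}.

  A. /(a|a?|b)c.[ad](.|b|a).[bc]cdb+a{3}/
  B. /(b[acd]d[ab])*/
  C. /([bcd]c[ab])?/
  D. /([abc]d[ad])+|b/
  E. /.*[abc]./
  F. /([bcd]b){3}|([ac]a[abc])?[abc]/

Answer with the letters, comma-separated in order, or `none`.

B

A → no match — must end with `a`
B → match
C → no match
D → no match
E → no match
F → no match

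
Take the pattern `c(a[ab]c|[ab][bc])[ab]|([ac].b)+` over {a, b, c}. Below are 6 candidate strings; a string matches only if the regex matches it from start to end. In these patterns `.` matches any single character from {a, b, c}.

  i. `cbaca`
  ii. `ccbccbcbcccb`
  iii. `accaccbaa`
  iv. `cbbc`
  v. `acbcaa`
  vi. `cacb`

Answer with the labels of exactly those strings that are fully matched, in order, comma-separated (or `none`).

vi

i → no match
ii → no match
iii → no match
iv → no match
v → no match
vi → match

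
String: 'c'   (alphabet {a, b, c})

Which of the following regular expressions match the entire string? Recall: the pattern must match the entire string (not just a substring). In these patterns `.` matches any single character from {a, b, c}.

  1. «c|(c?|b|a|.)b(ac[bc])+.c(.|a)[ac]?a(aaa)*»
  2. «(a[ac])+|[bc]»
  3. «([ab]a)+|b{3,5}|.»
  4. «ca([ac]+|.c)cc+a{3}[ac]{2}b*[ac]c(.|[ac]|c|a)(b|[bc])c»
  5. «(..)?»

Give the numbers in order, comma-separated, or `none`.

1, 2, 3

1 → match
2 → match
3 → match
4 → no match — must start with 'ca'
5 → no match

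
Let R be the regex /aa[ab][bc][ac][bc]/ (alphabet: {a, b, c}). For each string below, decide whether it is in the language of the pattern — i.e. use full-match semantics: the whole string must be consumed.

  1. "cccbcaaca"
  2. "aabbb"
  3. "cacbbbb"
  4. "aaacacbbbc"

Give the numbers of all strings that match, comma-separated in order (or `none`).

none

1 → no match — must start with "aa"
2 → no match
3 → no match — must start with "aa"
4 → no match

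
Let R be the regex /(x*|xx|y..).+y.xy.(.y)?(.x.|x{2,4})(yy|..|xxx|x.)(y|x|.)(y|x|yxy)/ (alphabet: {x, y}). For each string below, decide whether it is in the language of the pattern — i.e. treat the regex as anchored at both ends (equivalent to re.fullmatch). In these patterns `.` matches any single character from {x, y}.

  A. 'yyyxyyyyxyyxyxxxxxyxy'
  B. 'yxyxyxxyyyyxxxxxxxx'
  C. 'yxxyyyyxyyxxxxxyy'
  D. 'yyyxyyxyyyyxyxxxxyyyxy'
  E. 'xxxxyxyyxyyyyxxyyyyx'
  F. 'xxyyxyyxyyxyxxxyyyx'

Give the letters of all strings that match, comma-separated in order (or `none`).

A → match
B → match
C → match
D → match
E → match
F → match

A, B, C, D, E, F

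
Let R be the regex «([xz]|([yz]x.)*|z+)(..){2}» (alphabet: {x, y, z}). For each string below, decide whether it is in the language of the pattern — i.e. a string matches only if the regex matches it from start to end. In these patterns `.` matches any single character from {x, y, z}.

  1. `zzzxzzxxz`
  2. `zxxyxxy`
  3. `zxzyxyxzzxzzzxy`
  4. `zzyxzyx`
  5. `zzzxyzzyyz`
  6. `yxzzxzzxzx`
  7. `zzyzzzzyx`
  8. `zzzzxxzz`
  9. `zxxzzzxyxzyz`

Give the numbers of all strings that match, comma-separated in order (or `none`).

2, 6, 8

1. `zzzxzzxxz` → no match
2. `zxxyxxy` → match
3 → no match
4. `zzyxzyx` → no match
5. `zzzxyzzyyz` → no match
6. `yxzzxzzxzx` → match
7. `zzyzzzzyx` → no match
8. `zzzzxxzz` → match
9. `zxxzzzxyxzyz` → no match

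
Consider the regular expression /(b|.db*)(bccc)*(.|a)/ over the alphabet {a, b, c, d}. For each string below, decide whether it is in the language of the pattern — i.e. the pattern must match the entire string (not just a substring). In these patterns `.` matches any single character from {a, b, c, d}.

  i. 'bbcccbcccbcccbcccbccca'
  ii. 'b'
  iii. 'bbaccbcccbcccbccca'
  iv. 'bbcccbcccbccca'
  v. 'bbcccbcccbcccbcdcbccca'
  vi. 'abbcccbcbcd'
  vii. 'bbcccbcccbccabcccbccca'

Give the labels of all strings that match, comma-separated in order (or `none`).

i, iv

i → match
ii. 'b' → no match
iii → no match
iv → match
v → no match
vi. 'abbcccbcbcd' → no match
vii → no match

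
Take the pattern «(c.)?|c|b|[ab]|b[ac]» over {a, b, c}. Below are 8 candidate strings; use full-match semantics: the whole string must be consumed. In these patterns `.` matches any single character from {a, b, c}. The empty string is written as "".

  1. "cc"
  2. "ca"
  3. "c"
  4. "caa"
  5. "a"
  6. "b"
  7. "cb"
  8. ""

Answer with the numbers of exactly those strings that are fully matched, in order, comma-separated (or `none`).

1, 2, 3, 5, 6, 7, 8

1 → match
2 → match
3 → match
4 → no match
5 → match
6 → match
7 → match
8 → match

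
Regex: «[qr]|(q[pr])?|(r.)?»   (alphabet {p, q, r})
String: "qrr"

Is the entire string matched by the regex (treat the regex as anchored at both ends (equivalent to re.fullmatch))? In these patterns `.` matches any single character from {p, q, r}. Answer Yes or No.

No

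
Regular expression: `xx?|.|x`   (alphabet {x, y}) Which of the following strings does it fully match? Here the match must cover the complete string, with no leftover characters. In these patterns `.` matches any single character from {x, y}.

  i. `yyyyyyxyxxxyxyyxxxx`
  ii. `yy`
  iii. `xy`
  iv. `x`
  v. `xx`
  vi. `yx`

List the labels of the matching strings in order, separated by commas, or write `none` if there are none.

iv, v

i → no match
ii → no match
iii → no match
iv → match
v → match
vi → no match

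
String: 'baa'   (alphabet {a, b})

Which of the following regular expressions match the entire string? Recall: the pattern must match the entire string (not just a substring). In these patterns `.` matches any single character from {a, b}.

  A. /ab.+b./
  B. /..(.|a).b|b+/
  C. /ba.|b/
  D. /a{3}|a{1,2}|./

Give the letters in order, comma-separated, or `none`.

C

A → no match — must start with 'ab'
B → no match — must end with 'b'
C → match
D → no match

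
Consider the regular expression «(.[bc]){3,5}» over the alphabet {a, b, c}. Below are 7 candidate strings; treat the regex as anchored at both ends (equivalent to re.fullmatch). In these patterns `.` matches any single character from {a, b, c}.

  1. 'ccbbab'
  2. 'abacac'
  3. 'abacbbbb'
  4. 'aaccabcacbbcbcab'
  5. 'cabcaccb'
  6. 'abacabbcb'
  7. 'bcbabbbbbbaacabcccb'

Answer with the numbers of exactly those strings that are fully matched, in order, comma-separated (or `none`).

1. 'ccbbab' → match
2. 'abacac' → match
3. 'abacbbbb' → match
4 → no match
5. 'cabcaccb' → no match
6. 'abacabbcb' → no match
7 → no match

1, 2, 3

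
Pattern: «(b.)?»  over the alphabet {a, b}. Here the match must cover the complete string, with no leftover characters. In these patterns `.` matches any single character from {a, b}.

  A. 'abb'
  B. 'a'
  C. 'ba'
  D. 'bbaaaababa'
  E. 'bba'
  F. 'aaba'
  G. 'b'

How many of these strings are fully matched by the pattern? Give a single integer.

A → no match
B → no match
C → match
D → no match
E → no match
F → no match
G → no match
Total matched: 1

1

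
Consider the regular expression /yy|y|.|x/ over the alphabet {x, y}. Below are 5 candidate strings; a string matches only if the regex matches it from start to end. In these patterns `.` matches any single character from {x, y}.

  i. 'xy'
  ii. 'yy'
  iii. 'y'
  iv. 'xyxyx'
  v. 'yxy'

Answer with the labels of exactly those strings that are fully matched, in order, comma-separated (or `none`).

i → no match
ii → match
iii → match
iv → no match
v → no match

ii, iii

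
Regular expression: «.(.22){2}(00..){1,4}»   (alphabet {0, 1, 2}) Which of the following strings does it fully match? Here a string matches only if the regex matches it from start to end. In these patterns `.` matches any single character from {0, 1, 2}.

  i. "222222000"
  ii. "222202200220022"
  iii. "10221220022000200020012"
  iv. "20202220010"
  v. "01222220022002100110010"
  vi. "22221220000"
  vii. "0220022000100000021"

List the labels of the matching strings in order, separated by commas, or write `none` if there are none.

i. "222222000" → no match
ii → match
iii → match
iv. "20202220010" → no match
v → match
vi. "22221220000" → match
vii → no match

ii, iii, v, vi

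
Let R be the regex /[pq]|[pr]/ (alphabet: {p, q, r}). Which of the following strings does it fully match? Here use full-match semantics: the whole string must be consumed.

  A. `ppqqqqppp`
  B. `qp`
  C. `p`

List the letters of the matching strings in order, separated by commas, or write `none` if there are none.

A → no match
B → no match
C → match

C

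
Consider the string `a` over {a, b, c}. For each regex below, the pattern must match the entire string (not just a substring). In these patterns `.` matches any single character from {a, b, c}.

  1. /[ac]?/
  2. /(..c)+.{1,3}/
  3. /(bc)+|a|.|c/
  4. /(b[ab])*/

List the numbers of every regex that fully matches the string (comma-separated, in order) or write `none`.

1, 3

1 → match
2 → no match
3 → match
4 → no match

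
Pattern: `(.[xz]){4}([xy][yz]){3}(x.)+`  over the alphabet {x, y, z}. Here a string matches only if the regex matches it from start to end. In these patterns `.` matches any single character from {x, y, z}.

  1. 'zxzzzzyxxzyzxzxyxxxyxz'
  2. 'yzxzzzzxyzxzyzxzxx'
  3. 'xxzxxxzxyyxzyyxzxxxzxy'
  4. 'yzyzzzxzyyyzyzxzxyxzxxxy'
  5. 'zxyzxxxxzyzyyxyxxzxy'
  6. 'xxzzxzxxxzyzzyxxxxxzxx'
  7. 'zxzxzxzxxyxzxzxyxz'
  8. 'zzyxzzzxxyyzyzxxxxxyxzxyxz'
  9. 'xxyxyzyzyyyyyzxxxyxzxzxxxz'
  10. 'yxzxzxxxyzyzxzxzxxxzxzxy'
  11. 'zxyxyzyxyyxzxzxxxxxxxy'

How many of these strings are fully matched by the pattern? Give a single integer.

1 → match
2 → match
3 → match
4 → match
5 → no match
6 → no match
7 → match
8 → match
9 → match
10 → match
11 → match
Total matched: 9

9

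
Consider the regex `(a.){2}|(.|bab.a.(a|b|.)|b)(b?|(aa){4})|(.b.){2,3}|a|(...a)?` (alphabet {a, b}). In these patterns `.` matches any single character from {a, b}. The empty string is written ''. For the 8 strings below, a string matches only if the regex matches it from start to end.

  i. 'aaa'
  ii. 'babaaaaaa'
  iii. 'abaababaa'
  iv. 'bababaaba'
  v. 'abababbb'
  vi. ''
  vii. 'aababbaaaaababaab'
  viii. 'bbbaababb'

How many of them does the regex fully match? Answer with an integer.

1

i → no match
ii → no match
iii → no match
iv → no match
v → no match
vi → match
vii → no match
viii → no match
Total matched: 1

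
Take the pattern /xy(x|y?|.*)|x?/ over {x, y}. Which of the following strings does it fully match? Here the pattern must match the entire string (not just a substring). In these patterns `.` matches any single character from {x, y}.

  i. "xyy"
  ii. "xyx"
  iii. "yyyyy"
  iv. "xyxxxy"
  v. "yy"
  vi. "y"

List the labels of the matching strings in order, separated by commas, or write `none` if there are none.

i. "xyy" → match
ii. "xyx" → match
iii. "yyyyy" → no match
iv. "xyxxxy" → match
v. "yy" → no match
vi. "y" → no match

i, ii, iv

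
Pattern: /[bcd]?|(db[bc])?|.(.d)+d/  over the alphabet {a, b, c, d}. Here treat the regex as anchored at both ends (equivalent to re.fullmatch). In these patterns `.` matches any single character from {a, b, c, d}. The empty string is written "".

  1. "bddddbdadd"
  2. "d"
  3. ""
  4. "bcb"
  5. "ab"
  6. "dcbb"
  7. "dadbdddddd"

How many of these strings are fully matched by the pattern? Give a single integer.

4

1. "bddddbdadd" → match
2. "d" → match
3. "" → match
4. "bcb" → no match
5. "ab" → no match
6. "dcbb" → no match
7. "dadbdddddd" → match
Total matched: 4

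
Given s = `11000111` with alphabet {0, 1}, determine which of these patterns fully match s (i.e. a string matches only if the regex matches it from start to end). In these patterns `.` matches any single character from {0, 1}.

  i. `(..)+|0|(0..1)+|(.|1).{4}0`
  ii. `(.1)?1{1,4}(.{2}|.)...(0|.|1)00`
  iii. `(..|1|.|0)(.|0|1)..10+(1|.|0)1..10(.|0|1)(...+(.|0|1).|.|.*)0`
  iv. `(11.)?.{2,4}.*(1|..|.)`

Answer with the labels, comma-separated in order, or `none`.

i, iv

i → match
ii → no match — must end with `00`
iii → no match — must end with `0`
iv → match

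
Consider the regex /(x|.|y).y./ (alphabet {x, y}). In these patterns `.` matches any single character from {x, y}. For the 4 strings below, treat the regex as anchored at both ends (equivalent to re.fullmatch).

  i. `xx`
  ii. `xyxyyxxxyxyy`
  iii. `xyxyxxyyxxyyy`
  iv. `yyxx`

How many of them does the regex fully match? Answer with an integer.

i → no match
ii → no match
iii → no match
iv → no match
Total matched: 0

0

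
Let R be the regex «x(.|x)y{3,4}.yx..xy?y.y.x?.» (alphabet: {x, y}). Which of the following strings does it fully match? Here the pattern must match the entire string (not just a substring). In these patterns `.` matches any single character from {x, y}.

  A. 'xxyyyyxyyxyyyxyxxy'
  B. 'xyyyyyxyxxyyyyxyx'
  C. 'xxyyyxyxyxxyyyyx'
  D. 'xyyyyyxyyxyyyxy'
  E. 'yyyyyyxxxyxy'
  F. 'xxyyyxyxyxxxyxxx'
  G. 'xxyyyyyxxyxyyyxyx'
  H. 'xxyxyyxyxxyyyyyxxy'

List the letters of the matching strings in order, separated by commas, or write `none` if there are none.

C

A → no match
B → no match
C → match
D → no match
E → no match — must start with 'x'
F → no match
G → no match
H → no match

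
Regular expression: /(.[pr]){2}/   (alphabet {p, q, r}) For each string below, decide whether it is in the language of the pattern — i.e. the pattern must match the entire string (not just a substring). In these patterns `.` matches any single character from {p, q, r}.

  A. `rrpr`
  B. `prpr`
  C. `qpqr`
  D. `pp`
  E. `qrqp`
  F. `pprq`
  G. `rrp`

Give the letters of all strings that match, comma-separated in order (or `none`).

A, B, C, E

A → match
B → match
C → match
D → no match
E → match
F → no match
G → no match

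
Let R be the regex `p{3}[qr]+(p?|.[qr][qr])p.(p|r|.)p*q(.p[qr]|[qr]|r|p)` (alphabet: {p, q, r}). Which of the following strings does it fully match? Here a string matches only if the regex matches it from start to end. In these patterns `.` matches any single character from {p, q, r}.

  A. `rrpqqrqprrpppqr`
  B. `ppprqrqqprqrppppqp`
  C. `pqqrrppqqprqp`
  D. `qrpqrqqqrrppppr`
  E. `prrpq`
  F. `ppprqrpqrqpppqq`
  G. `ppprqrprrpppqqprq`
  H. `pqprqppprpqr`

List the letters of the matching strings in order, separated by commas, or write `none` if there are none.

none

A → no match — must start with `p`
B → no match
C → no match
D → no match — must start with `p`
E → no match
F → no match
G → no match
H → no match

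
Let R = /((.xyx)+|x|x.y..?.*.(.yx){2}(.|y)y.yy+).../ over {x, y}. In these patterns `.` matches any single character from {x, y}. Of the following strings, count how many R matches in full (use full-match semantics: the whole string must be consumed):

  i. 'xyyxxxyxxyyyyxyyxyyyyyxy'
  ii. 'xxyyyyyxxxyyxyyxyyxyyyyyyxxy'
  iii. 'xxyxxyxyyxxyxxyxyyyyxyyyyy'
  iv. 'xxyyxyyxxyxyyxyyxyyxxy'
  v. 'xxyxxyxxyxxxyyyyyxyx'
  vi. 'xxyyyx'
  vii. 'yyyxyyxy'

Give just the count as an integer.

2

i → no match
ii → match
iii → no match
iv → match
v → no match
vi → no match
vii → no match
Total matched: 2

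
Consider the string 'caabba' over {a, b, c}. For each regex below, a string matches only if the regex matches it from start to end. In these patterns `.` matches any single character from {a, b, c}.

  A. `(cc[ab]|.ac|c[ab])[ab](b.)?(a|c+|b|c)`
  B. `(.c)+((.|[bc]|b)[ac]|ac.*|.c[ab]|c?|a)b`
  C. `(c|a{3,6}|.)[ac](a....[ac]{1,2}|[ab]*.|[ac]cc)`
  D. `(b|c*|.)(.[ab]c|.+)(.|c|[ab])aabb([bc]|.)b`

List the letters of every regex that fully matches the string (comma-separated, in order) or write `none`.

A, C

A → match
B → no match — must end with 'b'
C → match
D → no match — must end with 'b'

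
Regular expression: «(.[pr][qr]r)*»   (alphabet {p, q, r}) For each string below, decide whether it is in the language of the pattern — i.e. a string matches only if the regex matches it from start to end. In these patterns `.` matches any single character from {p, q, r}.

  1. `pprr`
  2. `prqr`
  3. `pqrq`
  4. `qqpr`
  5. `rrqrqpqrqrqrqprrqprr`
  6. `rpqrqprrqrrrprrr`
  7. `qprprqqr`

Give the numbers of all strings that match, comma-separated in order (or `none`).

1 → match
2 → match
3 → no match
4 → no match
5 → match
6 → match
7 → no match

1, 2, 5, 6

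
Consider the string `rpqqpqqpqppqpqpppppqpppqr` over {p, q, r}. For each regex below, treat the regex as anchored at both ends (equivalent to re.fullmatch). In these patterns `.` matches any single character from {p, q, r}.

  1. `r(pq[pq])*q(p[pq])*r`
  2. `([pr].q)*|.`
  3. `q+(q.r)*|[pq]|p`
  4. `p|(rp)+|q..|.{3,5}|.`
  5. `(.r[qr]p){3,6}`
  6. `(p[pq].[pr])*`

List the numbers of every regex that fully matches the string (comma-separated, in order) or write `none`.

1 → match
2 → no match
3 → no match
4 → no match
5 → no match — must end with `p`
6 → no match

1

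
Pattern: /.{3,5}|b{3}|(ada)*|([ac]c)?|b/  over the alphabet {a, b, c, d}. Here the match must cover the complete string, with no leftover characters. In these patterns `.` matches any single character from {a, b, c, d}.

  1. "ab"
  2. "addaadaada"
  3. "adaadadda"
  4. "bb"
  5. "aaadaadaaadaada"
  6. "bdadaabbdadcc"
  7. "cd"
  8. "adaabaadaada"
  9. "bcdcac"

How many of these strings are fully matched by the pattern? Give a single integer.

1 → no match
2 → no match
3 → no match
4 → no match
5 → no match
6 → no match
7 → no match
8 → no match
9 → no match
Total matched: 0

0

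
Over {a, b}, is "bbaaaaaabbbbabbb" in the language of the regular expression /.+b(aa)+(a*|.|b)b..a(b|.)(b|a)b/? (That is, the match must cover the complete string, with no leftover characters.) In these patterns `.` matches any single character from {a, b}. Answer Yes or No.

Yes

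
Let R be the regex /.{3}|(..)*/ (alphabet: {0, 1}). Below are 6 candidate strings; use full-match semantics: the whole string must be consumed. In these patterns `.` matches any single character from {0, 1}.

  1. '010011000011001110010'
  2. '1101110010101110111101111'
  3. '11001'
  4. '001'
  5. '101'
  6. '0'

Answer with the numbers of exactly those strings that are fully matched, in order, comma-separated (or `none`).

4, 5

1 → no match
2 → no match
3 → no match
4 → match
5 → match
6 → no match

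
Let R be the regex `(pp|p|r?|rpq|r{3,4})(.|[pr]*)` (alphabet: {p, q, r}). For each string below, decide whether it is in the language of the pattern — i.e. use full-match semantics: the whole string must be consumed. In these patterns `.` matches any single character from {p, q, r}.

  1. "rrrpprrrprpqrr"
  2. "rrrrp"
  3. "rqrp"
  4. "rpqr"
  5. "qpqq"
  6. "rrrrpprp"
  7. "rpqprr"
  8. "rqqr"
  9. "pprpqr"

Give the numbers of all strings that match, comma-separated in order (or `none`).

2, 4, 6, 7

1 → no match
2. "rrrrp" → match
3. "rqrp" → no match
4. "rpqr" → match
5. "qpqq" → no match
6. "rrrrpprp" → match
7. "rpqprr" → match
8. "rqqr" → no match
9. "pprpqr" → no match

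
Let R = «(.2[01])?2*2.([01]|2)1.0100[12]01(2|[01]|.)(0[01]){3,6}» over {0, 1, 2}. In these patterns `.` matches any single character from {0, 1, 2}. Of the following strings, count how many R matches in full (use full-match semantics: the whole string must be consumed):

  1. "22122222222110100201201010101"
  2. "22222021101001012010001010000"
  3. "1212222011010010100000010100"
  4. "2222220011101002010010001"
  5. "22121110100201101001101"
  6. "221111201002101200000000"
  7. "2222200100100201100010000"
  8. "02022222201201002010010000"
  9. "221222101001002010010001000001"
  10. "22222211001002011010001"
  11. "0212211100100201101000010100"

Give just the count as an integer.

1 → match
2 → match
3 → match
4 → no match
5 → no match
6 → no match
7 → match
8 → match
9 → match
10 → match
11 → no match
Total matched: 7

7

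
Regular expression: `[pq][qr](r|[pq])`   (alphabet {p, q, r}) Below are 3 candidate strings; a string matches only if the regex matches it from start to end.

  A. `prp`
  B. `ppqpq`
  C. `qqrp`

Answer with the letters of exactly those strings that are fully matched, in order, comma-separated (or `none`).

A → match
B → no match
C → no match

A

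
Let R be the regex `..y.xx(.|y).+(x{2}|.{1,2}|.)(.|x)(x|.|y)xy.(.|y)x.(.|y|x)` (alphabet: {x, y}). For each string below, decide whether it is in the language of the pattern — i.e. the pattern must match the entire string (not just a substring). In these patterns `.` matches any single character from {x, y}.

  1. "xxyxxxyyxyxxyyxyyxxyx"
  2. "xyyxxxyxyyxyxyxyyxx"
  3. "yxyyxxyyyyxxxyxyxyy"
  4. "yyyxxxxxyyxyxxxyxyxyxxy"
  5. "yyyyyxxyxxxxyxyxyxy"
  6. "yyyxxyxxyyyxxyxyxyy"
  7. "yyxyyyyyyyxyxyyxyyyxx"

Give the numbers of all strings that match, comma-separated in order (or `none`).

1, 3, 4

1 → match
2 → no match
3 → match
4 → match
5 → no match
6 → no match
7 → no match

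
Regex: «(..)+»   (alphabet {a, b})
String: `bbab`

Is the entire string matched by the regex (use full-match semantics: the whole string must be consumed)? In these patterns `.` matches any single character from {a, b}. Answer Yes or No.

Yes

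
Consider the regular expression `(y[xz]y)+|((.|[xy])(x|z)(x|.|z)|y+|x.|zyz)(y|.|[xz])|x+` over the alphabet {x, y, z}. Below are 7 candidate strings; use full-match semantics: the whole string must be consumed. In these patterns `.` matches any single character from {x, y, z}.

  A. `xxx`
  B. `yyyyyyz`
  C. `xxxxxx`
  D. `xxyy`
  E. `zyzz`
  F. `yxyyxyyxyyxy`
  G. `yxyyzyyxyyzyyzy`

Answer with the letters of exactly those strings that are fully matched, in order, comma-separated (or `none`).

A, B, C, D, E, F, G

A → match
B → match
C → match
D → match
E → match
F → match
G → match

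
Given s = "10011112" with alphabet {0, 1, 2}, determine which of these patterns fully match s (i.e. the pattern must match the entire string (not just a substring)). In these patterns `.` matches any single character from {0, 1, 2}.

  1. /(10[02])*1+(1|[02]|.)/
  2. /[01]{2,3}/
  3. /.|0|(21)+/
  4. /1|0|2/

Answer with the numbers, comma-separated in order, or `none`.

1

1 → match
2 → no match
3 → no match
4 → no match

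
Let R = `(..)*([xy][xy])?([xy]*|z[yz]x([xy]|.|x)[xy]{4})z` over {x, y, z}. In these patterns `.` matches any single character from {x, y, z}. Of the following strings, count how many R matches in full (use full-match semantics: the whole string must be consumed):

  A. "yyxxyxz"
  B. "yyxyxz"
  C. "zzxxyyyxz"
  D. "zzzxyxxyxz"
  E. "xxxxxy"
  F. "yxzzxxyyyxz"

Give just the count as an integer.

5

A. "yyxxyxz" → match
B. "yyxyxz" → match
C. "zzxxyyyxz" → match
D. "zzzxyxxyxz" → match
E. "xxxxxy" → no match — must end with "z"
F. "yxzzxxyyyxz" → match
Total matched: 5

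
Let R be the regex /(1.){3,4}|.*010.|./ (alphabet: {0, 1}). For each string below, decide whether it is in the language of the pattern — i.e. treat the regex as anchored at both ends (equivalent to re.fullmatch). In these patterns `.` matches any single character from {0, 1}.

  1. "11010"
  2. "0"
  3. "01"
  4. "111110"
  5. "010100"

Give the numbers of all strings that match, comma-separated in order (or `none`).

1 → no match
2 → match
3 → no match
4 → match
5 → match

2, 4, 5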